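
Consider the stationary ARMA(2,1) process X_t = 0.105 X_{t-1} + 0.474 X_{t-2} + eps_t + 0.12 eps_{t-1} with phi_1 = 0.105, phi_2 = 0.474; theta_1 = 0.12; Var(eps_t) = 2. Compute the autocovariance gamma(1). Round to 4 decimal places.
\gamma(1) = 1.0260

Multiply the model equation by X_{t-k} and take expectations. With theta_0 = psi_0 = 1 and psi_j the MA(infinity) weights, this gives
  gamma(k) - sum_i phi_i gamma(k-i) = c_k,
  c_k = sigma^2 * sum_{j=k..q} theta_j psi_{j-k}   (c_k = 0 for k > q),
using gamma(-m) = gamma(m).
psi-weights needed (psi_j = theta_j + sum_i phi_i psi_{j-i}):
  psi_1 = theta_1 + phi_1 = 0.12 + (0.105) = 0.225
Right-hand sides:
  c_0 = sigma^2 (1 + theta_1 psi_1) = 2 * (1 + (0.12)(0.225)) = 2 * 1.027 = 2.054
  c_1 = sigma^2 theta_1 = 2 * (0.12) = 0.24
  c_2 = 0
Equations for k = 0, 1, 2 (AR order 2, c_2 = 0):
  (E0) gamma(0) = phi_1 gamma(1) + phi_2 gamma(2) + c_0
  (E1) gamma(1) = phi_1 gamma(0) + phi_2 gamma(1) + c_1
  (E2) gamma(2) = phi_1 gamma(1) + phi_2 gamma(0)
From (E1): gamma(1) = A gamma(0) + B with
  A = phi_1 / (1 - phi_2) = 0.105 / 0.526 = 0.19962,   B = c_1 / (1 - phi_2) = 0.24 / 0.526 = 0.456274.
Insert (E2) into (E0): gamma(0) (1 - phi_2^2) = phi_1 (1 + phi_2) gamma(1) + c_0.
  phi_1 (1 + phi_2) = (0.105)(1.474) = 0.15477,   1 - phi_2^2 = 0.775324.
Replace gamma(1) by A gamma(0) + B and collect gamma(0):
  gamma(0) [0.775324 - (0.15477)(0.19962)] = (0.15477)(0.456274) + 2.054
  gamma(0) * 0.744429 = 2.124617
  gamma(0) = 2.124617 / 0.744429 = 2.854024.
  gamma(1) = A gamma(0) + B = (0.19962)(2.854024) + (0.456274) = 1.025993.
Therefore gamma(1) = 1.0260 (to 4 decimal places).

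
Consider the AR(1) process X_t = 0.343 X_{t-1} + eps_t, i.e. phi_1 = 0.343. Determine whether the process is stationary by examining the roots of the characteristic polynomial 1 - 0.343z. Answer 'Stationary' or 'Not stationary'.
\text{Stationary}

The AR(p) characteristic polynomial is P(z) = 1 - 0.343z.
Stationarity requires all roots to lie outside the unit circle, i.e. |z| > 1 for every root.
This is linear in z: 1 + (-0.343) z = 0  =>  z = -1/(-0.343) = 2.915452,  |z| = 2.915452.
Moduli of all roots: 2.9155.
All moduli strictly greater than 1? Yes.
Verdict: Stationary.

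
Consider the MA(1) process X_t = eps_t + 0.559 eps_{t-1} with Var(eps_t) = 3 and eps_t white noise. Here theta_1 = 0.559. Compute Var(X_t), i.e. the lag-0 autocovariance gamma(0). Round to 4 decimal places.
\gamma(0) = 3.9374

For an MA(q) process X_t = eps_t + sum_i theta_i eps_{t-i} with
Var(eps_t) = sigma^2, the variance is
  gamma(0) = sigma^2 * (1 + sum_i theta_i^2).
  sum_i theta_i^2 = (0.559)^2 = 0.312481.
  gamma(0) = 3 * (1 + 0.312481) = 3 * 1.312481 = 3.937443, which rounds to 3.9374.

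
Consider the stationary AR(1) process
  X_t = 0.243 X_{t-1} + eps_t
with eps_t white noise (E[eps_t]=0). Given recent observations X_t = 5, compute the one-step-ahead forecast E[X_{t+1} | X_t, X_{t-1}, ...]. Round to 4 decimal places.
E[X_{t+1} \mid \mathcal F_t] = 1.2150

For an AR(p) model X_t = c + sum_i phi_i X_{t-i} + eps_t, the
one-step-ahead conditional mean is
  E[X_{t+1} | X_t, ...] = c + sum_i phi_i X_{t+1-i}.
Substitute known values:
  E[X_{t+1} | ...] = (0.243) * (5)
                   = 1.2150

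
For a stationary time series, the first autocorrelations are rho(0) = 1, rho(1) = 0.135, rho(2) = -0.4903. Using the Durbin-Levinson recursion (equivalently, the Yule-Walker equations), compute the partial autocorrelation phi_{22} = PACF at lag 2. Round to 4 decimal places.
\phi_{22} = -0.5180

The PACF at lag k is phi_{kk}, the last component of the solution
to the Yule-Walker system G_k phi = r_k where
  (G_k)_{ij} = rho(|i - j|), (r_k)_i = rho(i), i,j = 1..k.
Equivalently, Durbin-Levinson gives phi_{kk} iteratively:
  phi_{11} = rho(1)
  phi_{kk} = [rho(k) - sum_{j=1..k-1} phi_{k-1,j} rho(k-j)]
            / [1 - sum_{j=1..k-1} phi_{k-1,j} rho(j)],
  phi_{k,j} = phi_{k-1,j} - phi_{kk} phi_{k-1,k-j},  j = 1..k-1.
Step k = 1:
  phi_11 = rho(1) = 0.135.
Step k = 2:
  phi_22 = [rho(2) - phi_11 rho(1)] / [1 - phi_11 rho(1)] = [-0.4903 - (0.135)(0.135)] / [1 - (0.135)(0.135)]
         = -0.508525 / 0.981775 = -0.518.
Therefore phi_{22} = -0.5180.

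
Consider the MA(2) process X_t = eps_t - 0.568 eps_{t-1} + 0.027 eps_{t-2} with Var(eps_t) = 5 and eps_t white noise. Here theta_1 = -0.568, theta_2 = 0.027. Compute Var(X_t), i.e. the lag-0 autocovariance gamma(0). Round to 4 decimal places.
\gamma(0) = 6.6168

For an MA(q) process X_t = eps_t + sum_i theta_i eps_{t-i} with
Var(eps_t) = sigma^2, the variance is
  gamma(0) = sigma^2 * (1 + sum_i theta_i^2).
  sum_i theta_i^2 = (-0.568)^2 + (0.027)^2 = 0.322624 + 0.000729 = 0.323353.
  gamma(0) = 5 * (1 + 0.323353) = 5 * 1.323353 = 6.616765, which rounds to 6.6168.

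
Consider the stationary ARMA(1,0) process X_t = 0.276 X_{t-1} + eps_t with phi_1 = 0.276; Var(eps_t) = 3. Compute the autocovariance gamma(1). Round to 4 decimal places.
\gamma(1) = 0.8963

Multiply the model equation by X_{t-k} and take expectations. With theta_0 = psi_0 = 1 and psi_j the MA(infinity) weights, this gives
  gamma(k) - sum_i phi_i gamma(k-i) = c_k,
  c_k = sigma^2 * sum_{j=k..q} theta_j psi_{j-k}   (c_k = 0 for k > q),
using gamma(-m) = gamma(m).
Pure AR (q = 0): c_0 = sigma^2 = 3, c_k = 0 for k >= 1.
Equations for k = 0 and k = 1 (AR order 1):
  gamma(0) = phi_1 gamma(1) + c_0
  gamma(1) = phi_1 gamma(0) + c_1
Substituting the second into the first: gamma(0) (1 - phi_1^2) = c_0 + phi_1 c_1, so
  gamma(0) = c_0 / (1 - phi_1^2) = 3 / (1 - (0.276)^2) = 3 / 0.923824 = 3.247372.
  gamma(1) = phi_1 gamma(0) = (0.276)(3.247372) = 0.896275.
Therefore gamma(1) = 0.8963 (to 4 decimal places).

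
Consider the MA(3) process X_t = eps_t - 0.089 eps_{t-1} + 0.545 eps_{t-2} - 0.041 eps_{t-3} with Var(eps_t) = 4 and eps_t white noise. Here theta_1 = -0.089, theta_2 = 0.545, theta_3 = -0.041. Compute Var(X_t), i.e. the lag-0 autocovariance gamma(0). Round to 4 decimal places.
\gamma(0) = 5.2265

For an MA(q) process X_t = eps_t + sum_i theta_i eps_{t-i} with
Var(eps_t) = sigma^2, the variance is
  gamma(0) = sigma^2 * (1 + sum_i theta_i^2).
  sum_i theta_i^2 = (-0.089)^2 + (0.545)^2 + (-0.041)^2 = 0.007921 + 0.297025 + 0.001681 = 0.306627.
  gamma(0) = 4 * (1 + 0.306627) = 4 * 1.306627 = 5.226508, which rounds to 5.2265.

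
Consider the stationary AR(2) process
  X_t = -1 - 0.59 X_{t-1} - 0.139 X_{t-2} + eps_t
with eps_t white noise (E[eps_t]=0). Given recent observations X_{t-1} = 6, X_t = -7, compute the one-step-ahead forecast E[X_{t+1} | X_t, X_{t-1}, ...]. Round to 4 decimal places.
E[X_{t+1} \mid \mathcal F_t] = 2.2960

For an AR(p) model X_t = c + sum_i phi_i X_{t-i} + eps_t, the
one-step-ahead conditional mean is
  E[X_{t+1} | X_t, ...] = c + sum_i phi_i X_{t+1-i}.
Substitute known values:
  E[X_{t+1} | ...] = -1 + (-0.59) * (-7) + (-0.139) * (6)
                   = 2.2960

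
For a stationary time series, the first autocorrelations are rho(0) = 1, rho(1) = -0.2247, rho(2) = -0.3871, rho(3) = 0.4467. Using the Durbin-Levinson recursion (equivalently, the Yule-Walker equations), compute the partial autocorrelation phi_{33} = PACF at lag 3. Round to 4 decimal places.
\phi_{33} = 0.2889

The PACF at lag k is phi_{kk}, the last component of the solution
to the Yule-Walker system G_k phi = r_k where
  (G_k)_{ij} = rho(|i - j|), (r_k)_i = rho(i), i,j = 1..k.
Equivalently, Durbin-Levinson gives phi_{kk} iteratively:
  phi_{11} = rho(1)
  phi_{kk} = [rho(k) - sum_{j=1..k-1} phi_{k-1,j} rho(k-j)]
            / [1 - sum_{j=1..k-1} phi_{k-1,j} rho(j)],
  phi_{k,j} = phi_{k-1,j} - phi_{kk} phi_{k-1,k-j},  j = 1..k-1.
Step k = 1:
  phi_11 = rho(1) = -0.2247.
Step k = 2:
  phi_22 = [rho(2) - phi_11 rho(1)] / [1 - phi_11 rho(1)] = [-0.3871 - (-0.2247)(-0.2247)] / [1 - (-0.2247)(-0.2247)]
         = -0.43759009 / 0.94950991 = -0.460859.
  Update: phi_21 = phi_11 - phi_22 phi_11 = -0.2247 - (-0.460859)(-0.2247) = -0.328255.
Step k = 3:
  phi_33 = [rho(3) - phi_21 rho(2) - phi_22 rho(1)] / [1 - phi_21 rho(1) - phi_22 rho(2)]
    numerator   = 0.4467 - (-0.328255)(-0.3871) - (-0.460859)(-0.2247) = 0.2160775
    denominator = 1 - (-0.328255)(-0.2247) - (-0.460859)(-0.3871) = 0.74784262
  phi_33 = 0.2160775 / 0.74784262 = 0.2889.
Therefore phi_{33} = 0.2889.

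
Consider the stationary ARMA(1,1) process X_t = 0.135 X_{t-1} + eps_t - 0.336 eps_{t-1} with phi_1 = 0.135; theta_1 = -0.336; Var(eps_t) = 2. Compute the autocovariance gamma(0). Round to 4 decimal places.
\gamma(0) = 2.0823

Multiply the model equation by X_{t-k} and take expectations. With theta_0 = psi_0 = 1 and psi_j the MA(infinity) weights, this gives
  gamma(k) - sum_i phi_i gamma(k-i) = c_k,
  c_k = sigma^2 * sum_{j=k..q} theta_j psi_{j-k}   (c_k = 0 for k > q),
using gamma(-m) = gamma(m).
psi-weights needed (psi_j = theta_j + sum_i phi_i psi_{j-i}):
  psi_1 = theta_1 + phi_1 = -0.336 + (0.135) = -0.201
Right-hand sides:
  c_0 = sigma^2 (1 + theta_1 psi_1) = 2 * (1 + (-0.336)(-0.201)) = 2 * 1.067536 = 2.135072
  c_1 = sigma^2 theta_1 = 2 * (-0.336) = -0.672
  c_2 = 0
Equations for k = 0 and k = 1 (AR order 1):
  gamma(0) = phi_1 gamma(1) + c_0
  gamma(1) = phi_1 gamma(0) + c_1
Substituting the second into the first: gamma(0) (1 - phi_1^2) = c_0 + phi_1 c_1, so
  gamma(0) = (c_0 + phi_1 c_1) / (1 - phi_1^2) = (2.135072 + (0.135)(-0.672)) / (1 - (0.135)^2) = 2.044352 / 0.981775 = 2.082302.
Therefore gamma(0) = 2.0823 (to 4 decimal places).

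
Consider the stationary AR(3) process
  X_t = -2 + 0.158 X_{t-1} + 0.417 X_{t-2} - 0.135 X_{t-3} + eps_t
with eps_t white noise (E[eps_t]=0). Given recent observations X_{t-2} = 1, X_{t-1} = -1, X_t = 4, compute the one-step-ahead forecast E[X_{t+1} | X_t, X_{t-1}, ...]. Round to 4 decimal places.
E[X_{t+1} \mid \mathcal F_t] = -1.9200

For an AR(p) model X_t = c + sum_i phi_i X_{t-i} + eps_t, the
one-step-ahead conditional mean is
  E[X_{t+1} | X_t, ...] = c + sum_i phi_i X_{t+1-i}.
Substitute known values:
  E[X_{t+1} | ...] = -2 + (0.158) * (4) + (0.417) * (-1) + (-0.135) * (1)
                   = -1.9200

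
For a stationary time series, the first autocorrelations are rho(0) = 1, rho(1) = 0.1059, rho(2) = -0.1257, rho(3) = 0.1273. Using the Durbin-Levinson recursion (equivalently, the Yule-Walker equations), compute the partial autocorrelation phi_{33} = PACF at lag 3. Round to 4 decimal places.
\phi_{33} = 0.1620

The PACF at lag k is phi_{kk}, the last component of the solution
to the Yule-Walker system G_k phi = r_k where
  (G_k)_{ij} = rho(|i - j|), (r_k)_i = rho(i), i,j = 1..k.
Equivalently, Durbin-Levinson gives phi_{kk} iteratively:
  phi_{11} = rho(1)
  phi_{kk} = [rho(k) - sum_{j=1..k-1} phi_{k-1,j} rho(k-j)]
            / [1 - sum_{j=1..k-1} phi_{k-1,j} rho(j)],
  phi_{k,j} = phi_{k-1,j} - phi_{kk} phi_{k-1,k-j},  j = 1..k-1.
Step k = 1:
  phi_11 = rho(1) = 0.1059.
Step k = 2:
  phi_22 = [rho(2) - phi_11 rho(1)] / [1 - phi_11 rho(1)] = [-0.1257 - (0.1059)(0.1059)] / [1 - (0.1059)(0.1059)]
         = -0.13691481 / 0.98878519 = -0.138468.
  Update: phi_21 = phi_11 - phi_22 phi_11 = 0.1059 - (-0.138468)(0.1059) = 0.120564.
Step k = 3:
  phi_33 = [rho(3) - phi_21 rho(2) - phi_22 rho(1)] / [1 - phi_21 rho(1) - phi_22 rho(2)]
    numerator   = 0.1273 - (0.120564)(-0.1257) - (-0.138468)(0.1059) = 0.15711859
    denominator = 1 - (0.120564)(0.1059) - (-0.138468)(-0.1257) = 0.96982691
  phi_33 = 0.15711859 / 0.96982691 = 0.162.
Therefore phi_{33} = 0.1620.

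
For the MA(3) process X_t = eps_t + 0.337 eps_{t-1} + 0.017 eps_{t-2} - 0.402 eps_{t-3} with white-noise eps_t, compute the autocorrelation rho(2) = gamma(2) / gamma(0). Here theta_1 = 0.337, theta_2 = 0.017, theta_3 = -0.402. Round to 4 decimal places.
\rho(2) = -0.0929

For an MA(q) process with theta_0 = 1, the autocovariance is
  gamma(k) = sigma^2 * sum_{i=0..q-k} theta_i * theta_{i+k},
and rho(k) = gamma(k) / gamma(0). Sigma^2 cancels.
  numerator   = (1)*(0.017) + (0.337)*(-0.402) = -0.118474.
  denominator = (1)^2 + (0.337)^2 + (0.017)^2 + (-0.402)^2 = 1.275462.
  rho(2) = -0.118474 / 1.275462 = -0.0929.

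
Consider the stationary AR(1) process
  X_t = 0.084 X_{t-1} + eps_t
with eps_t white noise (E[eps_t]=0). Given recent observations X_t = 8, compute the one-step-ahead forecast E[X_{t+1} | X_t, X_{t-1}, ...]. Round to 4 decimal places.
E[X_{t+1} \mid \mathcal F_t] = 0.6720

For an AR(p) model X_t = c + sum_i phi_i X_{t-i} + eps_t, the
one-step-ahead conditional mean is
  E[X_{t+1} | X_t, ...] = c + sum_i phi_i X_{t+1-i}.
Substitute known values:
  E[X_{t+1} | ...] = (0.084) * (8)
                   = 0.6720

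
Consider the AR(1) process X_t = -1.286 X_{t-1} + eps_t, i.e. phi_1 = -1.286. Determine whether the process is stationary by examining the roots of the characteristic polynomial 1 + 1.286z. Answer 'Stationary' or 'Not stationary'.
\text{Not stationary}

The AR(p) characteristic polynomial is P(z) = 1 + 1.286z.
Stationarity requires all roots to lie outside the unit circle, i.e. |z| > 1 for every root.
This is linear in z: 1 + (1.286) z = 0  =>  z = -1/(1.286) = -0.777605,  |z| = 0.777605.
Moduli of all roots: 0.7776.
All moduli strictly greater than 1? No.
Verdict: Not stationary.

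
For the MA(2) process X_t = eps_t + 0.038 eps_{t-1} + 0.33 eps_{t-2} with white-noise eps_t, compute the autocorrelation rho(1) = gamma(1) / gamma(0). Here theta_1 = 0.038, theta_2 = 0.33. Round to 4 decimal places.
\rho(1) = 0.0455

For an MA(q) process with theta_0 = 1, the autocovariance is
  gamma(k) = sigma^2 * sum_{i=0..q-k} theta_i * theta_{i+k},
and rho(k) = gamma(k) / gamma(0). Sigma^2 cancels.
  numerator   = (1)*(0.038) + (0.038)*(0.33) = 0.05054.
  denominator = (1)^2 + (0.038)^2 + (0.33)^2 = 1.110344.
  rho(1) = 0.05054 / 1.110344 = 0.0455.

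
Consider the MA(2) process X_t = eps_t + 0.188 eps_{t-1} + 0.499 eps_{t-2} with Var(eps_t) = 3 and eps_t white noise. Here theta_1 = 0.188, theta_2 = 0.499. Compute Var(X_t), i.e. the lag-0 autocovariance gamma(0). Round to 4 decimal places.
\gamma(0) = 3.8530

For an MA(q) process X_t = eps_t + sum_i theta_i eps_{t-i} with
Var(eps_t) = sigma^2, the variance is
  gamma(0) = sigma^2 * (1 + sum_i theta_i^2).
  sum_i theta_i^2 = (0.188)^2 + (0.499)^2 = 0.035344 + 0.249001 = 0.284345.
  gamma(0) = 3 * (1 + 0.284345) = 3 * 1.284345 = 3.853035, which rounds to 3.8530.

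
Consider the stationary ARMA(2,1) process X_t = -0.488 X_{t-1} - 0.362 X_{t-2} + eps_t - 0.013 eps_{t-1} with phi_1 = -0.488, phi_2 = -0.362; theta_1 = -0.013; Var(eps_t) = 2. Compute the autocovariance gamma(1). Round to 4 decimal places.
\gamma(1) = -0.9742

Multiply the model equation by X_{t-k} and take expectations. With theta_0 = psi_0 = 1 and psi_j the MA(infinity) weights, this gives
  gamma(k) - sum_i phi_i gamma(k-i) = c_k,
  c_k = sigma^2 * sum_{j=k..q} theta_j psi_{j-k}   (c_k = 0 for k > q),
using gamma(-m) = gamma(m).
psi-weights needed (psi_j = theta_j + sum_i phi_i psi_{j-i}):
  psi_1 = theta_1 + phi_1 = -0.013 + (-0.488) = -0.501
Right-hand sides:
  c_0 = sigma^2 (1 + theta_1 psi_1) = 2 * (1 + (-0.013)(-0.501)) = 2 * 1.006513 = 2.013026
  c_1 = sigma^2 theta_1 = 2 * (-0.013) = -0.026
  c_2 = 0
Equations for k = 0, 1, 2 (AR order 2, c_2 = 0):
  (E0) gamma(0) = phi_1 gamma(1) + phi_2 gamma(2) + c_0
  (E1) gamma(1) = phi_1 gamma(0) + phi_2 gamma(1) + c_1
  (E2) gamma(2) = phi_1 gamma(1) + phi_2 gamma(0)
From (E1): gamma(1) = A gamma(0) + B with
  A = phi_1 / (1 - phi_2) = -0.488 / 1.362 = -0.358297,   B = c_1 / (1 - phi_2) = -0.026 / 1.362 = -0.01909.
Insert (E2) into (E0): gamma(0) (1 - phi_2^2) = phi_1 (1 + phi_2) gamma(1) + c_0.
  phi_1 (1 + phi_2) = (-0.488)(0.638) = -0.311344,   1 - phi_2^2 = 0.868956.
Replace gamma(1) by A gamma(0) + B and collect gamma(0):
  gamma(0) [0.868956 - (-0.311344)(-0.358297)] = (-0.311344)(-0.01909) + 2.013026
  gamma(0) * 0.757402 = 2.018969
  gamma(0) = 2.018969 / 0.757402 = 2.665649.
  gamma(1) = A gamma(0) + B = (-0.358297)(2.665649) + (-0.01909) = -0.974183.
Therefore gamma(1) = -0.9742 (to 4 decimal places).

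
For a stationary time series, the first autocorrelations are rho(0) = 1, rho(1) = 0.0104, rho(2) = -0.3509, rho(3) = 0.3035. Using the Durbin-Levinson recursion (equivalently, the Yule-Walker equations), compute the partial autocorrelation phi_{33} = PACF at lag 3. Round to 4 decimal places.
\phi_{33} = 0.3560

The PACF at lag k is phi_{kk}, the last component of the solution
to the Yule-Walker system G_k phi = r_k where
  (G_k)_{ij} = rho(|i - j|), (r_k)_i = rho(i), i,j = 1..k.
Equivalently, Durbin-Levinson gives phi_{kk} iteratively:
  phi_{11} = rho(1)
  phi_{kk} = [rho(k) - sum_{j=1..k-1} phi_{k-1,j} rho(k-j)]
            / [1 - sum_{j=1..k-1} phi_{k-1,j} rho(j)],
  phi_{k,j} = phi_{k-1,j} - phi_{kk} phi_{k-1,k-j},  j = 1..k-1.
Step k = 1:
  phi_11 = rho(1) = 0.0104.
Step k = 2:
  phi_22 = [rho(2) - phi_11 rho(1)] / [1 - phi_11 rho(1)] = [-0.3509 - (0.0104)(0.0104)] / [1 - (0.0104)(0.0104)]
         = -0.35100816 / 0.99989184 = -0.351046.
  Update: phi_21 = phi_11 - phi_22 phi_11 = 0.0104 - (-0.351046)(0.0104) = 0.014051.
Step k = 3:
  phi_33 = [rho(3) - phi_21 rho(2) - phi_22 rho(1)] / [1 - phi_21 rho(1) - phi_22 rho(2)]
    numerator   = 0.3035 - (0.014051)(-0.3509) - (-0.351046)(0.0104) = 0.31208133
    denominator = 1 - (0.014051)(0.0104) - (-0.351046)(-0.3509) = 0.87667178
  phi_33 = 0.31208133 / 0.87667178 = 0.356.
Therefore phi_{33} = 0.3560.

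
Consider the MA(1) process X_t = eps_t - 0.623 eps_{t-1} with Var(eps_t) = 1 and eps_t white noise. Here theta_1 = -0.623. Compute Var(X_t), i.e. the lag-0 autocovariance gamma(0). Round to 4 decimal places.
\gamma(0) = 1.3881

For an MA(q) process X_t = eps_t + sum_i theta_i eps_{t-i} with
Var(eps_t) = sigma^2, the variance is
  gamma(0) = sigma^2 * (1 + sum_i theta_i^2).
  sum_i theta_i^2 = (-0.623)^2 = 0.388129.
  gamma(0) = 1 * (1 + 0.388129) = 1 * 1.388129 = 1.388129, which rounds to 1.3881.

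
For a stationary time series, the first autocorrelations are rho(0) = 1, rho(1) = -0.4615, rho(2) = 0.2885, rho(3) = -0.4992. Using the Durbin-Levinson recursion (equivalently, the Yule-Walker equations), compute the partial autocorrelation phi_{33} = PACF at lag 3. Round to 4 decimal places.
\phi_{33} = -0.4290

The PACF at lag k is phi_{kk}, the last component of the solution
to the Yule-Walker system G_k phi = r_k where
  (G_k)_{ij} = rho(|i - j|), (r_k)_i = rho(i), i,j = 1..k.
Equivalently, Durbin-Levinson gives phi_{kk} iteratively:
  phi_{11} = rho(1)
  phi_{kk} = [rho(k) - sum_{j=1..k-1} phi_{k-1,j} rho(k-j)]
            / [1 - sum_{j=1..k-1} phi_{k-1,j} rho(j)],
  phi_{k,j} = phi_{k-1,j} - phi_{kk} phi_{k-1,k-j},  j = 1..k-1.
Step k = 1:
  phi_11 = rho(1) = -0.4615.
Step k = 2:
  phi_22 = [rho(2) - phi_11 rho(1)] / [1 - phi_11 rho(1)] = [0.2885 - (-0.4615)(-0.4615)] / [1 - (-0.4615)(-0.4615)]
         = 0.07551775 / 0.78701775 = 0.095954.
  Update: phi_21 = phi_11 - phi_22 phi_11 = -0.4615 - (0.095954)(-0.4615) = -0.417217.
Step k = 3:
  phi_33 = [rho(3) - phi_21 rho(2) - phi_22 rho(1)] / [1 - phi_21 rho(1) - phi_22 rho(2)]
    numerator   = -0.4992 - (-0.417217)(0.2885) - (0.095954)(-0.4615) = -0.33454995
    denominator = 1 - (-0.417217)(-0.4615) - (0.095954)(0.2885) = 0.7797715
  phi_33 = -0.33454995 / 0.7797715 = -0.429.
Therefore phi_{33} = -0.4290.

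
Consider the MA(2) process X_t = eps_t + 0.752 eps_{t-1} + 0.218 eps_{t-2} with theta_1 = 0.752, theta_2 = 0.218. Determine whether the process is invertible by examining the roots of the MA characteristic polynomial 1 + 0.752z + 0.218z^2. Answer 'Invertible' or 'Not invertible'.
\text{Invertible}

The MA(q) characteristic polynomial is P(z) = 1 + 0.752z + 0.218z^2.
Invertibility requires all roots to lie outside the unit circle, i.e. |z| > 1 for every root.
Set 1 + (0.752) z + (0.218) z^2 = 0, i.e. a z^2 + b z + c = 0 with a = 0.218, b = 0.752, c = 1.
Discriminant D = b^2 - 4ac = (0.752)^2 - 4*(0.218)*1 = 0.565504 - (0.872) = -0.306496.
D < 0, so the roots are the complex-conjugate pair z = (-b +/- i sqrt(-D)) / (2a) = -1.7248 +/- 1.2698i.
For a conjugate pair |z|^2 = z * conj(z) = (product of roots) = c/a = 1/(0.218) = 4.587156, so |z| = sqrt(4.587156) = 2.1418 for both roots.
Moduli of all roots: 2.1418, 2.1418.
All moduli strictly greater than 1? Yes.
Verdict: Invertible.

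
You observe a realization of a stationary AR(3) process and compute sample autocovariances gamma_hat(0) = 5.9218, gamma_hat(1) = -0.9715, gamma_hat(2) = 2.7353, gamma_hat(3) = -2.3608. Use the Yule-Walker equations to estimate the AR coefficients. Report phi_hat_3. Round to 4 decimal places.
\hat\phi_{3} = -0.3640

The Yule-Walker equations for an AR(p) process read, in matrix form,
  Gamma_p phi = r_p,   with   (Gamma_p)_{ij} = gamma(|i - j|),
                       (r_p)_i = gamma(i),   i,j = 1..p.
Substitute the sample gammas (Toeplitz matrix and right-hand side of size 3):
  Gamma_p = [[5.9218, -0.9715, 2.7353], [-0.9715, 5.9218, -0.9715], [2.7353, -0.9715, 5.9218]]
  r_p     = [-0.9715, 2.7353, -2.3608]
Written out (R1..R3):
  (R1) 5.9218 phi_1 - 0.9715 phi_2 + 2.7353 phi_3 = -0.9715
  (R2) -0.9715 phi_1 + 5.9218 phi_2 - 0.9715 phi_3 = 2.7353
  (R3) 2.7353 phi_1 - 0.9715 phi_2 + 5.9218 phi_3 = -2.3608
Gaussian elimination:
  R2 <- R2 - (-0.9715/5.9218) R1 = R2 - (-0.164055) R1:  5.762421 phi_2 - 0.522761 phi_3 = 2.575921
  R3 <- R3 - (2.7353/5.9218) R1 = R3 - (0.461903) R1:  -0.522761 phi_2 + 4.658355 phi_3 = -1.912061
  R3 <- R3 - (-0.522761/5.762421) R2 = R3 - (-0.090719) R2:  4.610931 phi_3 = -1.678376
Back-substitution:
  phi_hat_3 = -1.678376 / 4.610931 = -0.363999
  phi_hat_2 = (2.575921 - (-0.522761)(-0.363999)) / 5.762421 = 0.413999
  phi_hat_1 = (-0.9715 - (-0.9715)(0.413999) - (2.7353)(-0.363999)) / 5.9218 = 0.071996
So phi_hat = [0.0720, 0.4140, -0.3640].
Therefore phi_hat_3 = -0.3640.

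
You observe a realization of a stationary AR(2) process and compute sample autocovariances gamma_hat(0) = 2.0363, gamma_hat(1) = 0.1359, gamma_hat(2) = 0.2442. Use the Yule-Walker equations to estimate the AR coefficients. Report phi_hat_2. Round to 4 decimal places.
\hat\phi_{2} = 0.1160

The Yule-Walker equations for an AR(p) process read, in matrix form,
  Gamma_p phi = r_p,   with   (Gamma_p)_{ij} = gamma(|i - j|),
                       (r_p)_i = gamma(i),   i,j = 1..p.
Substitute the sample gammas (Toeplitz matrix and right-hand side of size 2):
  Gamma_p = [[2.0363, 0.1359], [0.1359, 2.0363]]
  r_p     = [0.1359, 0.2442]
Written out:
  2.0363 phi_1 + 0.1359 phi_2 = 0.1359
  0.1359 phi_1 + 2.0363 phi_2 = 0.2442
Solve by Cramer's rule:
  det = gamma(0)^2 - gamma(1)^2 = (2.0363)^2 - (0.1359)^2 = 4.14651769 - 0.01846881 = 4.12804888
  phi_hat_1 = [gamma(1) gamma(0) - gamma(1) gamma(2)] / det = [(0.1359)(2.0363) - (0.1359)(0.2442)] / 4.12804888 = 0.24354639 / 4.12804888 = 0.059
  phi_hat_2 = [gamma(0) gamma(2) - gamma(1)^2] / det = [(2.0363)(0.2442) - (0.1359)^2] / 4.12804888 = 0.47879565 / 4.12804888 = 0.116
So phi_hat = [0.0590, 0.1160].
Therefore phi_hat_2 = 0.1160.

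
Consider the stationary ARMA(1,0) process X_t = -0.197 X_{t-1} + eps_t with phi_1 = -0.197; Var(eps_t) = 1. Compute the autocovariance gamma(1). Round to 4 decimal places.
\gamma(1) = -0.2050

Multiply the model equation by X_{t-k} and take expectations. With theta_0 = psi_0 = 1 and psi_j the MA(infinity) weights, this gives
  gamma(k) - sum_i phi_i gamma(k-i) = c_k,
  c_k = sigma^2 * sum_{j=k..q} theta_j psi_{j-k}   (c_k = 0 for k > q),
using gamma(-m) = gamma(m).
Pure AR (q = 0): c_0 = sigma^2 = 1, c_k = 0 for k >= 1.
Equations for k = 0 and k = 1 (AR order 1):
  gamma(0) = phi_1 gamma(1) + c_0
  gamma(1) = phi_1 gamma(0) + c_1
Substituting the second into the first: gamma(0) (1 - phi_1^2) = c_0 + phi_1 c_1, so
  gamma(0) = c_0 / (1 - phi_1^2) = 1 / (1 - (-0.197)^2) = 1 / 0.961191 = 1.040376.
  gamma(1) = phi_1 gamma(0) = (-0.197)(1.040376) = -0.204954.
Therefore gamma(1) = -0.2050 (to 4 decimal places).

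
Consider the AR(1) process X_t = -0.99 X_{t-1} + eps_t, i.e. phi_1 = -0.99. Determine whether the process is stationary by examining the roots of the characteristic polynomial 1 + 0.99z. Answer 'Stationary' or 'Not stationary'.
\text{Stationary}

The AR(p) characteristic polynomial is P(z) = 1 + 0.99z.
Stationarity requires all roots to lie outside the unit circle, i.e. |z| > 1 for every root.
This is linear in z: 1 + (0.99) z = 0  =>  z = -1/(0.99) = -1.010101,  |z| = 1.010101.
Moduli of all roots: 1.0101.
All moduli strictly greater than 1? Yes.
Verdict: Stationary.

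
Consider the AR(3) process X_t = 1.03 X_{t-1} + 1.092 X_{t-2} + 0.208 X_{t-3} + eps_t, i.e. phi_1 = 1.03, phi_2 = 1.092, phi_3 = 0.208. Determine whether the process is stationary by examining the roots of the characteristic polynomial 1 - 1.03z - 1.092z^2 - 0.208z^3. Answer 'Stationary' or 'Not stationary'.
\text{Not stationary}

The AR(p) characteristic polynomial is P(z) = 1 - 1.03z - 1.092z^2 - 0.208z^3.
Stationarity requires all roots to lie outside the unit circle, i.e. |z| > 1 for every root.
Degree 3: look for a simple real root z0 first, then factor out (1 - z/z0) and solve the remaining quadratic.
Testing z0 = -2.5: P(-2.5) = 1 + (-1.03)(-2.5) + (-1.092)(-2.5)^2 + (-0.208)(-2.5)^3
  = 1 + (2.575) + (-6.825) + (3.25) = 0.  So z_0 = -2.5 is a root, |z_0| = 2.5.
Divide out the factor (1 + 0.4 z) = (1 - z/z0) (since 1/z0 = -0.4):
  P(z) = (1 + 0.4 z)(1 + (-1.43) z + (-0.52) z^2)
  [check: z-coef -1.43 - (-0.4) = -1.03; z^2-coef -0.52 - (-0.4)(-1.43) = -1.092; z^3-coef -(-0.4)(-0.52) = -0.208.]
Remaining roots from the quadratic factor 1 + (-1.43) z + (-0.52) z^2:
  Set 1 + (-1.43) z + (-0.52) z^2 = 0, i.e. a z^2 + b z + c = 0 with a = -0.52, b = -1.43, c = 1.
  Discriminant D = b^2 - 4ac = (-1.43)^2 - 4*(-0.52)*1 = 2.0449 - (-2.08) = 4.1249.
  D >= 0, so the roots are real: z = (-b +/- sqrt(D)) / (2a) = (1.43 +/- 2.030985) / (-1.04).
    z_1 = (1.43 + 2.030985) / (-1.04) = -3.3279,   |z_1| = 3.3279.
    z_2 = (1.43 - 2.030985) / (-1.04) = 0.5779,   |z_2| = 0.5779.
Moduli of all roots: 2.5000, 3.3279, 0.5779.
All moduli strictly greater than 1? No.
Verdict: Not stationary.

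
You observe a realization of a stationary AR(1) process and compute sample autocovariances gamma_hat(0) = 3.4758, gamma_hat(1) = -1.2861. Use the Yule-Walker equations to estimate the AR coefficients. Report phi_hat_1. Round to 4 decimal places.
\hat\phi_{1} = -0.3700

The Yule-Walker equations for an AR(p) process read, in matrix form,
  Gamma_p phi = r_p,   with   (Gamma_p)_{ij} = gamma(|i - j|),
                       (r_p)_i = gamma(i),   i,j = 1..p.
Substitute the sample gammas (Toeplitz matrix and right-hand side of size 1):
  Gamma_p = [[3.4758]]
  r_p     = [-1.2861]
With p = 1 this is the single equation gamma(0) phi_1 = gamma(1):
  phi_hat_1 = gamma(1) / gamma(0) = -1.2861 / 3.4758 = -0.3700.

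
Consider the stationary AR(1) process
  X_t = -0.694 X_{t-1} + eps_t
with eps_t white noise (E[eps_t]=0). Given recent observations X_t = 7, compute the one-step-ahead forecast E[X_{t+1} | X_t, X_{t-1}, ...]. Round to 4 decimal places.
E[X_{t+1} \mid \mathcal F_t] = -4.8580

For an AR(p) model X_t = c + sum_i phi_i X_{t-i} + eps_t, the
one-step-ahead conditional mean is
  E[X_{t+1} | X_t, ...] = c + sum_i phi_i X_{t+1-i}.
Substitute known values:
  E[X_{t+1} | ...] = (-0.694) * (7)
                   = -4.8580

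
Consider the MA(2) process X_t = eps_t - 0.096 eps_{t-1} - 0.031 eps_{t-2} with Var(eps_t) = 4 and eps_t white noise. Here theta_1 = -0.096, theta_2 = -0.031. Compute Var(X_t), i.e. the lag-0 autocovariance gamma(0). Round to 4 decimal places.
\gamma(0) = 4.0407

For an MA(q) process X_t = eps_t + sum_i theta_i eps_{t-i} with
Var(eps_t) = sigma^2, the variance is
  gamma(0) = sigma^2 * (1 + sum_i theta_i^2).
  sum_i theta_i^2 = (-0.096)^2 + (-0.031)^2 = 0.009216 + 0.000961 = 0.010177.
  gamma(0) = 4 * (1 + 0.010177) = 4 * 1.010177 = 4.040708, which rounds to 4.0407.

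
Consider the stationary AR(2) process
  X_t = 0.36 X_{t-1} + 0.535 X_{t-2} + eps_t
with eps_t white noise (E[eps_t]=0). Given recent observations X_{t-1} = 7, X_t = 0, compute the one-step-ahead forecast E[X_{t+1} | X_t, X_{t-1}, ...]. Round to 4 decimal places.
E[X_{t+1} \mid \mathcal F_t] = 3.7450

For an AR(p) model X_t = c + sum_i phi_i X_{t-i} + eps_t, the
one-step-ahead conditional mean is
  E[X_{t+1} | X_t, ...] = c + sum_i phi_i X_{t+1-i}.
Substitute known values:
  E[X_{t+1} | ...] = (0.36) * (0) + (0.535) * (7)
                   = 3.7450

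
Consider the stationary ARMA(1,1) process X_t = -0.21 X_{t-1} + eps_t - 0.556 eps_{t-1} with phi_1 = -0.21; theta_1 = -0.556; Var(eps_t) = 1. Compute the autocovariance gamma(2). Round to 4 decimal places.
\gamma(2) = 0.1879

Multiply the model equation by X_{t-k} and take expectations. With theta_0 = psi_0 = 1 and psi_j the MA(infinity) weights, this gives
  gamma(k) - sum_i phi_i gamma(k-i) = c_k,
  c_k = sigma^2 * sum_{j=k..q} theta_j psi_{j-k}   (c_k = 0 for k > q),
using gamma(-m) = gamma(m).
psi-weights needed (psi_j = theta_j + sum_i phi_i psi_{j-i}):
  psi_1 = theta_1 + phi_1 = -0.556 + (-0.21) = -0.766
Right-hand sides:
  c_0 = sigma^2 (1 + theta_1 psi_1) = 1 * (1 + (-0.556)(-0.766)) = 1 * 1.425896 = 1.425896
  c_1 = sigma^2 theta_1 = 1 * (-0.556) = -0.556
  c_2 = 0
Equations for k = 0 and k = 1 (AR order 1):
  gamma(0) = phi_1 gamma(1) + c_0
  gamma(1) = phi_1 gamma(0) + c_1
Substituting the second into the first: gamma(0) (1 - phi_1^2) = c_0 + phi_1 c_1, so
  gamma(0) = (c_0 + phi_1 c_1) / (1 - phi_1^2) = (1.425896 + (-0.21)(-0.556)) / (1 - (-0.21)^2) = 1.542656 / 0.9559 = 1.613826.
  gamma(1) = phi_1 gamma(0) + c_1 = (-0.21)(1.613826) + (-0.556) = -0.894903.
For k = 2 (> q): gamma(2) = phi_1 gamma(1) = (-0.21)(-0.894903) = 0.18793.
Therefore gamma(2) = 0.1879 (to 4 decimal places).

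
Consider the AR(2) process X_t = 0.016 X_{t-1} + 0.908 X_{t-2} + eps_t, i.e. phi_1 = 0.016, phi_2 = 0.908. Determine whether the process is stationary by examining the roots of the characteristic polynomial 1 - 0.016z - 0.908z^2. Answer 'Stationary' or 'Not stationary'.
\text{Stationary}

The AR(p) characteristic polynomial is P(z) = 1 - 0.016z - 0.908z^2.
Stationarity requires all roots to lie outside the unit circle, i.e. |z| > 1 for every root.
Set 1 + (-0.016) z + (-0.908) z^2 = 0, i.e. a z^2 + b z + c = 0 with a = -0.908, b = -0.016, c = 1.
Discriminant D = b^2 - 4ac = (-0.016)^2 - 4*(-0.908)*1 = 0.000256 - (-3.632) = 3.632256.
D >= 0, so the roots are real: z = (-b +/- sqrt(D)) / (2a) = (0.016 +/- 1.905848) / (-1.816).
  z_1 = (0.016 + 1.905848) / (-1.816) = -1.0583,   |z_1| = 1.0583.
  z_2 = (0.016 - 1.905848) / (-1.816) = 1.0407,   |z_2| = 1.0407.
Moduli of all roots: 1.0583, 1.0407.
All moduli strictly greater than 1? Yes.
Verdict: Stationary.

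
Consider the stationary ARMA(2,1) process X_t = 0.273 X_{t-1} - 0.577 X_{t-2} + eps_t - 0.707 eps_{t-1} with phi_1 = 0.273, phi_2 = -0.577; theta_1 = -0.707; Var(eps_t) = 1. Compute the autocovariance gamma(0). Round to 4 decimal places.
\gamma(0) = 1.9396

Multiply the model equation by X_{t-k} and take expectations. With theta_0 = psi_0 = 1 and psi_j the MA(infinity) weights, this gives
  gamma(k) - sum_i phi_i gamma(k-i) = c_k,
  c_k = sigma^2 * sum_{j=k..q} theta_j psi_{j-k}   (c_k = 0 for k > q),
using gamma(-m) = gamma(m).
psi-weights needed (psi_j = theta_j + sum_i phi_i psi_{j-i}):
  psi_1 = theta_1 + phi_1 = -0.707 + (0.273) = -0.434
Right-hand sides:
  c_0 = sigma^2 (1 + theta_1 psi_1) = 1 * (1 + (-0.707)(-0.434)) = 1 * 1.306838 = 1.306838
  c_1 = sigma^2 theta_1 = 1 * (-0.707) = -0.707
  c_2 = 0
Equations for k = 0, 1, 2 (AR order 2, c_2 = 0):
  (E0) gamma(0) = phi_1 gamma(1) + phi_2 gamma(2) + c_0
  (E1) gamma(1) = phi_1 gamma(0) + phi_2 gamma(1) + c_1
  (E2) gamma(2) = phi_1 gamma(1) + phi_2 gamma(0)
From (E1): gamma(1) = A gamma(0) + B with
  A = phi_1 / (1 - phi_2) = 0.273 / 1.577 = 0.173114,   B = c_1 / (1 - phi_2) = -0.707 / 1.577 = -0.44832.
Insert (E2) into (E0): gamma(0) (1 - phi_2^2) = phi_1 (1 + phi_2) gamma(1) + c_0.
  phi_1 (1 + phi_2) = (0.273)(0.423) = 0.115479,   1 - phi_2^2 = 0.667071.
Replace gamma(1) by A gamma(0) + B and collect gamma(0):
  gamma(0) [0.667071 - (0.115479)(0.173114)] = (0.115479)(-0.44832) + 1.306838
  gamma(0) * 0.64708 = 1.255067
  gamma(0) = 1.255067 / 0.64708 = 1.939585.
Therefore gamma(0) = 1.9396 (to 4 decimal places).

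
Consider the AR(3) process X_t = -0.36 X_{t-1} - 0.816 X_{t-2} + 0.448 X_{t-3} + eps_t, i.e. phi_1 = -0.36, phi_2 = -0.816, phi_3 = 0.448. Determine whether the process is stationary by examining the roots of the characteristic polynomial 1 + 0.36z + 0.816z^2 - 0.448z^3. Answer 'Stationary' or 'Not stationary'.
\text{Not stationary}

The AR(p) characteristic polynomial is P(z) = 1 + 0.36z + 0.816z^2 - 0.448z^3.
Stationarity requires all roots to lie outside the unit circle, i.e. |z| > 1 for every root.
Degree 3: look for a simple real root z0 first, then factor out (1 - z/z0) and solve the remaining quadratic.
Testing z0 = 2.5: P(2.5) = 1 + (0.36)(2.5) + (0.816)(2.5)^2 + (-0.448)(2.5)^3
  = 1 + (0.9) + (5.1) + (-7) = 0.  So z_0 = 2.5 is a root, |z_0| = 2.5.
Divide out the factor (1 - 0.4 z) = (1 - z/z0) (since 1/z0 = 0.4):
  P(z) = (1 - 0.4 z)(1 + (0.76) z + (1.12) z^2)
  [check: z-coef 0.76 - (0.4) = 0.36; z^2-coef 1.12 - (0.4)(0.76) = 0.816; z^3-coef -(0.4)(1.12) = -0.448.]
Remaining roots from the quadratic factor 1 + (0.76) z + (1.12) z^2:
  Set 1 + (0.76) z + (1.12) z^2 = 0, i.e. a z^2 + b z + c = 0 with a = 1.12, b = 0.76, c = 1.
  Discriminant D = b^2 - 4ac = (0.76)^2 - 4*(1.12)*1 = 0.5776 - (4.48) = -3.9024.
  D < 0, so the roots are the complex-conjugate pair z = (-b +/- i sqrt(-D)) / (2a) = -0.3393 +/- 0.8819i.
  For a conjugate pair |z|^2 = z * conj(z) = (product of roots) = c/a = 1/(1.12) = 0.892857, so |z| = sqrt(0.892857) = 0.9449 for both roots.
Moduli of all roots: 2.5000, 0.9449, 0.9449.
All moduli strictly greater than 1? No.
Verdict: Not stationary.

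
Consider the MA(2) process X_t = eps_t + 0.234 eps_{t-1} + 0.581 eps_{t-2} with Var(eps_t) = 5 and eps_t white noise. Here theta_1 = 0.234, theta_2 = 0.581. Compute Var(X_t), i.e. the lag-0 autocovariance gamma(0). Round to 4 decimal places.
\gamma(0) = 6.9616

For an MA(q) process X_t = eps_t + sum_i theta_i eps_{t-i} with
Var(eps_t) = sigma^2, the variance is
  gamma(0) = sigma^2 * (1 + sum_i theta_i^2).
  sum_i theta_i^2 = (0.234)^2 + (0.581)^2 = 0.054756 + 0.337561 = 0.392317.
  gamma(0) = 5 * (1 + 0.392317) = 5 * 1.392317 = 6.961585, which rounds to 6.9616.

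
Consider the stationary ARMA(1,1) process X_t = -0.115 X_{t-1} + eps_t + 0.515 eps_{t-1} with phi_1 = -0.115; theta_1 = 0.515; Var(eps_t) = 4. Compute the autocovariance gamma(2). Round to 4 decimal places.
\gamma(2) = -0.1754

Multiply the model equation by X_{t-k} and take expectations. With theta_0 = psi_0 = 1 and psi_j the MA(infinity) weights, this gives
  gamma(k) - sum_i phi_i gamma(k-i) = c_k,
  c_k = sigma^2 * sum_{j=k..q} theta_j psi_{j-k}   (c_k = 0 for k > q),
using gamma(-m) = gamma(m).
psi-weights needed (psi_j = theta_j + sum_i phi_i psi_{j-i}):
  psi_1 = theta_1 + phi_1 = 0.515 + (-0.115) = 0.4
Right-hand sides:
  c_0 = sigma^2 (1 + theta_1 psi_1) = 4 * (1 + (0.515)(0.4)) = 4 * 1.206 = 4.824
  c_1 = sigma^2 theta_1 = 4 * (0.515) = 2.06
  c_2 = 0
Equations for k = 0 and k = 1 (AR order 1):
  gamma(0) = phi_1 gamma(1) + c_0
  gamma(1) = phi_1 gamma(0) + c_1
Substituting the second into the first: gamma(0) (1 - phi_1^2) = c_0 + phi_1 c_1, so
  gamma(0) = (c_0 + phi_1 c_1) / (1 - phi_1^2) = (4.824 + (-0.115)(2.06)) / (1 - (-0.115)^2) = 4.5871 / 0.986775 = 4.648577.
  gamma(1) = phi_1 gamma(0) + c_1 = (-0.115)(4.648577) + (2.06) = 1.525414.
For k = 2 (> q): gamma(2) = phi_1 gamma(1) = (-0.115)(1.525414) = -0.175423.
Therefore gamma(2) = -0.1754 (to 4 decimal places).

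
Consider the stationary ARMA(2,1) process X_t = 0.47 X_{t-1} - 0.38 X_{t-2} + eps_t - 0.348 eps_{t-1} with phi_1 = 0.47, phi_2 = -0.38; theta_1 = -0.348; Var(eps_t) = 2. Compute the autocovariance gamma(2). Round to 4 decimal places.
\gamma(2) = -0.7512

Multiply the model equation by X_{t-k} and take expectations. With theta_0 = psi_0 = 1 and psi_j the MA(infinity) weights, this gives
  gamma(k) - sum_i phi_i gamma(k-i) = c_k,
  c_k = sigma^2 * sum_{j=k..q} theta_j psi_{j-k}   (c_k = 0 for k > q),
using gamma(-m) = gamma(m).
psi-weights needed (psi_j = theta_j + sum_i phi_i psi_{j-i}):
  psi_1 = theta_1 + phi_1 = -0.348 + (0.47) = 0.122
Right-hand sides:
  c_0 = sigma^2 (1 + theta_1 psi_1) = 2 * (1 + (-0.348)(0.122)) = 2 * 0.957544 = 1.915088
  c_1 = sigma^2 theta_1 = 2 * (-0.348) = -0.696
  c_2 = 0
Equations for k = 0, 1, 2 (AR order 2, c_2 = 0):
  (E0) gamma(0) = phi_1 gamma(1) + phi_2 gamma(2) + c_0
  (E1) gamma(1) = phi_1 gamma(0) + phi_2 gamma(1) + c_1
  (E2) gamma(2) = phi_1 gamma(1) + phi_2 gamma(0)
From (E1): gamma(1) = A gamma(0) + B with
  A = phi_1 / (1 - phi_2) = 0.47 / 1.38 = 0.34058,   B = c_1 / (1 - phi_2) = -0.696 / 1.38 = -0.504348.
Insert (E2) into (E0): gamma(0) (1 - phi_2^2) = phi_1 (1 + phi_2) gamma(1) + c_0.
  phi_1 (1 + phi_2) = (0.47)(0.62) = 0.2914,   1 - phi_2^2 = 0.8556.
Replace gamma(1) by A gamma(0) + B and collect gamma(0):
  gamma(0) [0.8556 - (0.2914)(0.34058)] = (0.2914)(-0.504348) + 1.915088
  gamma(0) * 0.756355 = 1.768121
  gamma(0) = 1.768121 / 0.756355 = 2.337687.
  gamma(1) = A gamma(0) + B = (0.34058)(2.337687) + (-0.504348) = 0.291821.
  gamma(2) = phi_1 gamma(1) + phi_2 gamma(0) = (0.47)(0.291821) + (-0.38)(2.337687) = -0.751165.
Therefore gamma(2) = -0.7512 (to 4 decimal places).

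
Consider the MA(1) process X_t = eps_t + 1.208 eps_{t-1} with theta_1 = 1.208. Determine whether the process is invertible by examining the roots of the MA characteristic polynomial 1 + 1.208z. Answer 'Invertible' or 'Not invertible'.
\text{Not invertible}

The MA(q) characteristic polynomial is P(z) = 1 + 1.208z.
Invertibility requires all roots to lie outside the unit circle, i.e. |z| > 1 for every root.
This is linear in z: 1 + (1.208) z = 0  =>  z = -1/(1.208) = -0.827815,  |z| = 0.827815.
Moduli of all roots: 0.8278.
All moduli strictly greater than 1? No.
Verdict: Not invertible.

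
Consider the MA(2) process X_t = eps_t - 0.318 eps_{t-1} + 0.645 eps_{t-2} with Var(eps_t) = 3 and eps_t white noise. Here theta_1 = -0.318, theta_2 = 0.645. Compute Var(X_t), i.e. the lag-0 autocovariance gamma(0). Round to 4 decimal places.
\gamma(0) = 4.5514

For an MA(q) process X_t = eps_t + sum_i theta_i eps_{t-i} with
Var(eps_t) = sigma^2, the variance is
  gamma(0) = sigma^2 * (1 + sum_i theta_i^2).
  sum_i theta_i^2 = (-0.318)^2 + (0.645)^2 = 0.101124 + 0.416025 = 0.517149.
  gamma(0) = 3 * (1 + 0.517149) = 3 * 1.517149 = 4.551447, which rounds to 4.5514.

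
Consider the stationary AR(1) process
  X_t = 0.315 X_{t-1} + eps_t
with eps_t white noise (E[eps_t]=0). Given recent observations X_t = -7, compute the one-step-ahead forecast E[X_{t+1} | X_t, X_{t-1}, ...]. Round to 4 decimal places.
E[X_{t+1} \mid \mathcal F_t] = -2.2050

For an AR(p) model X_t = c + sum_i phi_i X_{t-i} + eps_t, the
one-step-ahead conditional mean is
  E[X_{t+1} | X_t, ...] = c + sum_i phi_i X_{t+1-i}.
Substitute known values:
  E[X_{t+1} | ...] = (0.315) * (-7)
                   = -2.2050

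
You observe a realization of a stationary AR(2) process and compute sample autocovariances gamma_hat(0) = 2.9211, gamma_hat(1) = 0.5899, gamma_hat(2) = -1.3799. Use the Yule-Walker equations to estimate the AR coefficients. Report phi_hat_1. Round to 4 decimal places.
\hat\phi_{1} = 0.3100

The Yule-Walker equations for an AR(p) process read, in matrix form,
  Gamma_p phi = r_p,   with   (Gamma_p)_{ij} = gamma(|i - j|),
                       (r_p)_i = gamma(i),   i,j = 1..p.
Substitute the sample gammas (Toeplitz matrix and right-hand side of size 2):
  Gamma_p = [[2.9211, 0.5899], [0.5899, 2.9211]]
  r_p     = [0.5899, -1.3799]
Written out:
  2.9211 phi_1 + 0.5899 phi_2 = 0.5899
  0.5899 phi_1 + 2.9211 phi_2 = -1.3799
Solve by Cramer's rule:
  det = gamma(0)^2 - gamma(1)^2 = (2.9211)^2 - (0.5899)^2 = 8.53282521 - 0.34798201 = 8.1848432
  phi_hat_1 = [gamma(1) gamma(0) - gamma(1) gamma(2)] / det = [(0.5899)(2.9211) - (0.5899)(-1.3799)] / 8.1848432 = 2.5371599 / 8.1848432 = 0.31
  phi_hat_2 = [gamma(0) gamma(2) - gamma(1)^2] / det = [(2.9211)(-1.3799) - (0.5899)^2] / 8.1848432 = -4.3788079 / 8.1848432 = -0.535
So phi_hat = [0.3100, -0.5350].
Therefore phi_hat_1 = 0.3100.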